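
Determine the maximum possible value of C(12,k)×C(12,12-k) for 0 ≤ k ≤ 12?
853,776

Working:
C(12,k)·C(12,12-k) = C(12,k)², maximised at the centre k = 6: C(12,6)² = 853,776.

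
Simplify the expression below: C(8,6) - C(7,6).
21

Working:
C(8,6) - C(7,6) = C(7,5) = 21.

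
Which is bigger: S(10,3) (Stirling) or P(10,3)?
S(10,3)

Solution: S(10,3) = 3·S(9,3) + S(9,2) = 3·3,025 + 255 = 9,330; P(10,3) = 720.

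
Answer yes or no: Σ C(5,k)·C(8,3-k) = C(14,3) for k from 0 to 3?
No

Solution: Vandermonde's identity gives C(13,3) = 286; RHS C(14,3) = 364.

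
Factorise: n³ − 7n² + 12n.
n(n − 3)(n − 4)

Solution: n³ − 7n² + 12n = n(n² − 7n + 12) = n(n − 3)(n − 4).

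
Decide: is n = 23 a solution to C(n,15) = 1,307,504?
No

C(23,15) = 23·22·21·20·19·18·17·16·15·14·13·12·11·10·9/15! = 641,171,050,071,552,000/1,307,674,368,000 = 490,314, which does not equal 1,307,504.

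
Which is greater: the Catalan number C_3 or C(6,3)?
C(6,3)

Explanation: C_3 = C(6,3)/(3+1) = 20/4 = 5; C(6,3) = 20.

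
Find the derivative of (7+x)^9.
9(7+x)^8

Reasoning: Using the power rule: d/dx (7+x)^9 = 9(7+x)^{8}.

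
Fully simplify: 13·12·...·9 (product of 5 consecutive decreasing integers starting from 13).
154,440

Explanation: This is P(13,5) = 13!/(8)! = 154,440.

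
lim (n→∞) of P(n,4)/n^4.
P(n,4) = n(n-1)(n-2)(n-3) ≈ n^4 for large n. Limit = 1.

Answer: 1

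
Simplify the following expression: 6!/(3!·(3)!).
20

Reasoning: This is C(6,3) = 20.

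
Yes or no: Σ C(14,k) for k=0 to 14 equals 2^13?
No

Explanation: Binomial theorem: Σ C(14,k) = (1+1)^14 = 2^14 = 16,384; RHS 2^13 = 8,192.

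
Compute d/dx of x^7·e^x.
(7x^6 + x^7)e^x

Product rule: d/dx[x^7]·e^x + x^7·d/dx[e^x] = 7x^{6}e^x + x^7e^x.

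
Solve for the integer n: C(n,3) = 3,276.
28

Solution: C(n,3) = n(n−1)(n−2)/3! is increasing in n, and n(n−1)(n−2) = 3!·3,276 = 19,656 ≈ (n−1)^3 gives n ≈ 28.0. Check: C(26,3) = 2,600, C(27,3) = 2,925, C(28,3) = 3,276 ✓. So n = 28.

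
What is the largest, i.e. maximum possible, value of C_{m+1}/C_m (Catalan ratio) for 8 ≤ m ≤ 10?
7/2

Solution: C_{m+1}/C_m = 2(2m+1)/(m+2), which increases with m. Maximum at m = 10: 2·21/12 = 7/2.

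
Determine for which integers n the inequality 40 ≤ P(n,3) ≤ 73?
5

Working:
P(4,3)=24; P(5,3)=60; P(6,3)=120. So valid n = 5.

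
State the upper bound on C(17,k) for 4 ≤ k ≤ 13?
C(17,k) is maximised at the centre of the row: C(17,8) = 24,310.

Answer: 24,310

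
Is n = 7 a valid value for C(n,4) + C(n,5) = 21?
No

Reasoning: C(7,4) + C(7,5) = 35 + 21 = 56, which does not equal 21.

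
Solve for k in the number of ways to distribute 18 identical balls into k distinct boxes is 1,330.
Stars and bars: the count is C(18+k−1, k−1), increasing in k. k=2: C(19,1) = 19, k=3: C(20,2) = 190, k=4: C(21,3) = 1,330 ✓. So k = 4.

Answer: 4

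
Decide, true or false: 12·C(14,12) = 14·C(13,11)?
True

Explanation: Absorption identity k·C(n,k) = n·C(n-1,k-1). LHS = 12·91 = 1,092; RHS = 14·78 = 1,092.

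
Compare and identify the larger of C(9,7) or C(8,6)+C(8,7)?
By Pascal's identity: C(9,7) = C(8,6)+C(8,7) = 36. Equal.
Final answer: Equal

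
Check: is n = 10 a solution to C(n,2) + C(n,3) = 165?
Yes

Explanation: C(10,2) + C(10,3) = 45 + 120 = 165, which equals 165.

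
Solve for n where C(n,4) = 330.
11

Reasoning: C(n,4) = n(n−1)(n−2)(n−3)/4! is increasing in n, and n(n−1)(n−2)(n−3) = 4!·330 = 7,920 ≈ (n−1.5)^4 gives n ≈ 10.9. Check: C(9,4) = 126, C(10,4) = 210, C(11,4) = 330 ✓. So n = 11.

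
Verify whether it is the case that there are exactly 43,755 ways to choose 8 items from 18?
False

Reasoning: C(18,8) = 43,758 ≠ 43755.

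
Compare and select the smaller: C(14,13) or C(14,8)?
C(14,13)=14, C(14,8)=3,003.
Final answer: C(14,13)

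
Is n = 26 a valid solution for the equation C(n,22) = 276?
No

C(26,22) = 26·25·24·23·22·21·20·19·18·17·16·15·14·13·12·11·10·9·8·7·6·5/22! = 16,803,810,880,275,234,816,000,000/1,124,000,727,777,607,680,000 = 14,950, which does not equal 276.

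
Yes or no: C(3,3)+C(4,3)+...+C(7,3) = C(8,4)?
Yes
Hockey stick identity gives Σ = C(8,4) = 70; RHS C(8,4) = 70.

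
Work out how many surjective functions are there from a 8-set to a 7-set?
Onto functions = 7! × S(8,7)
First compute S(8,7) via recurrence:
Using the Stirling recurrence: S(n,k) = k·S(n-1,k) + S(n-1,k-1)
S(8,7) = 7·S(7,7) + S(7,6)
         = 7·1 + 21
         = 7 + 21
         = 28
Then: 5040 × 28 = 141,120

Answer: 141,120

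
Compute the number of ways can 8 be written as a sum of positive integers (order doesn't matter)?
22

Working:
Pentagonal recurrence p(n) = p(n−1) + p(n−2) − p(n−5) − p(n−7) + …: p(8) = p(7) + p(6) − p(3) − p(1) = 15 + 11 − 3 − 1 = 22.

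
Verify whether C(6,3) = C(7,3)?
False
LHS = C(6,3) = 20; RHS = C(7,3) = 35. 20 ≠ 35, so the statement does not hold.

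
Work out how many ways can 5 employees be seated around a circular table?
Circular arrangements: (5-1)! = 24.
Final answer: 24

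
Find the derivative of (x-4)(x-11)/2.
(2x - 15)/2

Working:
d/dx[(x-4)(x-11)] = (x-11) + (x-4) = 2x - 15. Dividing by 2 gives (2x - 15)/2.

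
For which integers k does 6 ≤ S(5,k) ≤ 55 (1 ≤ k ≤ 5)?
S(5,1)=1; S(5,2)=15; S(5,3)=25; S(5,4)=10; S(5,5)=1. So valid k = 2, 3, 4.

Answer: 2, 3, 4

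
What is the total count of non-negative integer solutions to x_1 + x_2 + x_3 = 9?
55

Reasoning: C(9+3-1, 3-1) = 55.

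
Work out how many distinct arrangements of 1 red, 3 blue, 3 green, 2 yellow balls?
Multinomial: 9!/(1! × 3! × 3! × 2!) = 5,040.
Final answer: 5,040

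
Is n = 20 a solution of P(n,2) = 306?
No
P(20,2) = 20·19 = 380, which does not equal 306.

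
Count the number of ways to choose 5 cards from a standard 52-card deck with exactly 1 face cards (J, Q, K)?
1,096,680

Reasoning: 12 face cards and 40 non-face cards: C(12,1) × C(40,4) = 12 × 91,390 = 1,096,680.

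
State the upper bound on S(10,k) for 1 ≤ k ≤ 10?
42,525

Solution: Row S(10,k) for k = 1..10 (via S(n,k) = k·S(n−1,k) + S(n−1,k−1)): 1, 511, 9,330, 34,105, 42,525, 22,827, 5,880, 750, 45, 1. The row is unimodal; maximum at k = 5: 42,525.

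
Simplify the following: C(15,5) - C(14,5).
1,001

C(15,5) - C(14,5) = C(14,4) = 1,001.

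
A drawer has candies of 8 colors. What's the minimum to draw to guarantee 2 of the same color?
9

Explanation: Worst case: 1 of each = 8. One more: 9.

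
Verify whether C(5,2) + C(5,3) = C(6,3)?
Pascal's identity: LHS = 10 + 10 = 20; RHS = C(6,3) = 20. Both sides agree, so the statement holds.

Answer: True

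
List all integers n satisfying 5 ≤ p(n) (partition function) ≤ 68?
4, 5, 6, 7, 8, 9, 10, 11
Tabulating p(n) via p(n) = p(n−1) + p(n−2) − p(n−5) − p(n−7) + …: p(3)=3; p(4)=5; p(5)=7; p(6)=11; p(7)=15; p(8)=22; p(9)=30; p(10)=42; p(11)=56; p(12)=77. So valid n = 4, 5, 6, 7, 8, 9, 10, 11.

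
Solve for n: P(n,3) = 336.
P(n,3) = n(n−1)(n−2) is increasing in n; n(n−1)(n−2) ≈ (n−1)^3 = 336 gives n ≈ 8.0. Check: P(6,3) = 120, P(7,3) = 210, P(8,3) = 336 ✓. So n = 8.

Answer: 8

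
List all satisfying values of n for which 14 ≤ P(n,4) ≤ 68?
4

P(3,4)=0; P(4,4)=24; P(5,4)=120. So valid n = 4.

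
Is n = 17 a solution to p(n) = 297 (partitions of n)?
Yes
Pentagonal recurrence p(n) = p(n−1) + p(n−2) − p(n−5) − p(n−7) + …: p(17) = p(16) + p(15) − p(12) − p(10) + p(5) + p(2) = 231 + 176 − 77 − 42 + 7 + 2 = 297, which equals 297.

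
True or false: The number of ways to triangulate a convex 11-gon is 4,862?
True

Reasoning: Triangulations of a convex 11-gon are counted by the Catalan number C_9: C_9 = C(18,9)/(9+1) = 48,620/10 = 4,862.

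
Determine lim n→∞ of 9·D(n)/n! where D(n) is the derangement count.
9/e
D(n)/n! → 1/e, so 9·D(n)/n! → 9/e.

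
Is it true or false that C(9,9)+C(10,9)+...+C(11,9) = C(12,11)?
False

Hockey stick identity gives Σ = C(12,10) = 66; RHS C(12,11) = 12.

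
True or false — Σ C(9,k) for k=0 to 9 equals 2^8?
False

Solution: Binomial theorem: Σ C(9,k) = (1+1)^9 = 2^9 = 512; RHS 2^8 = 256.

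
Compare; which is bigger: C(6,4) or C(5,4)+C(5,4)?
C(6,4)

Solution: C(6,4)=15; C(5,4)+C(5,4)=5+5=10.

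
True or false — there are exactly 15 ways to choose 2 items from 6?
C(6,2) = 15.
Final answer: True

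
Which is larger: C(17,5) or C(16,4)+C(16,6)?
C(16,4)+C(16,6)

C(17,5)=6,188; C(16,4)+C(16,6)=1,820+8,008=9,828.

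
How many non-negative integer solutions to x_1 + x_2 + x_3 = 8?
C(8+3-1, 3-1) = 45.

Answer: 45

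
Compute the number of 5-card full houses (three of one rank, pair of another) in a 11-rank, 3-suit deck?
330

Solution: Triple rank: 11. Triple suits: C(3,3)=1. Pair rank: 10. Pair suits: C(3,2)=3. Total: 330.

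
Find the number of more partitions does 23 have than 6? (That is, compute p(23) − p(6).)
1,244

Solution: Pentagonal recurrence p(n) = p(n−1) + p(n−2) − p(n−5) − p(n−7) + …: p(23) = p(22) + p(21) − p(18) − p(16) + p(11) + p(8) − p(1) = 1,002 + 792 − 385 − 231 + 56 + 22 − 1 = 1,255.
p(6) = p(5) + p(4) − p(1) = 7 + 5 − 1 = 11.
Difference = 1,255 − 11 = 1,244.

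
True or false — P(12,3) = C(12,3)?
False

Solution: P(12,3) = 1,320 but C(12,3) = 220; they differ by a factor of 3! = 6, so the statement does not hold.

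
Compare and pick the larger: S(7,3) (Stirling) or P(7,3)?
S(7,3)

S(7,3) = 3·S(6,3) + S(6,2) = 3·90 + 31 = 301; P(7,3) = 210.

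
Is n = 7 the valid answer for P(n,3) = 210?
Yes
P(7,3) = 7·6·5 = 210, which equals 210.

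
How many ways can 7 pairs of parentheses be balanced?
429

Using the Catalan number formula: C_n = C(2n, n) / (n+1)
C_7 = C(14, 7) / (7+1)
     = 3432 / 8
     = 429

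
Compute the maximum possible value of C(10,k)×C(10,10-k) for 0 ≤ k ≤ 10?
63,504

Solution: C(10,k)·C(10,10-k) = C(10,k)², maximised at the centre k = 5: C(10,5)² = 63,504.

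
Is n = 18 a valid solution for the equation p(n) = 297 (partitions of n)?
No

Solution: Pentagonal recurrence p(n) = p(n−1) + p(n−2) − p(n−5) − p(n−7) + …: p(18) = p(17) + p(16) − p(13) − p(11) + p(6) + p(3) = 297 + 231 − 101 − 56 + 11 + 3 = 385, which does not equal 297.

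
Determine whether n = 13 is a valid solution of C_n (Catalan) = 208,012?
No

Reasoning: C_13 = C(26,13)/(13+1) = 10,400,600/14 = 742,900, which does not equal 208,012.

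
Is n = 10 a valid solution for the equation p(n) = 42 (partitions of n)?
Yes

Solution: Pentagonal recurrence p(n) = p(n−1) + p(n−2) − p(n−5) − p(n−7) + …: p(10) = p(9) + p(8) − p(5) − p(3) = 30 + 22 − 7 − 3 = 42, which equals 42.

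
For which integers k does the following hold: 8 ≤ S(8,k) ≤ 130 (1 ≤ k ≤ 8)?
2, 7

Working:
S(8,1)=1; S(8,2)=127; S(8,3)=966; S(8,4)=1,701; S(8,5)=1,050; S(8,6)=266; S(8,7)=28; S(8,8)=1. So valid k = 2, 7.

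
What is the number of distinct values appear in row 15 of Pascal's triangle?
8
Row 15 has entries C(15,0)..C(15,15); by symmetry C(15,k)=C(15,15-k), giving 8 distinct values.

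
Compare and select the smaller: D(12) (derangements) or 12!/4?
12!/4
D(12) = (12-1)·[D(11) + D(10)] = 11·[14,684,570 + 1,334,961] = 176,214,841; 12!/4 = 479,001,600/4 = 119,750,400.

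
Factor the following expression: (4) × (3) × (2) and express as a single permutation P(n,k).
P(4,3) = 4!/(1)!

Working:
Product of 3 consecutive descending integers starting at 4: P(4,3) = 4!/1! = 24.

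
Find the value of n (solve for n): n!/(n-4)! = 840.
7

Reasoning: n!/(n-4)! = n×(n-1)×(n-2)×(n-3), a product of 4 consecutive integers ≈ (n−1.5)^4. 840^(1/4) + 1.5 ≈ 6.9; check n = 7: 7×6×5×4 = 840 ✓. So n = 7.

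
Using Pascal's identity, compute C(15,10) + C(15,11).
4,368

Reasoning: C(15,10) + C(15,11) = C(16,11) = 4,368.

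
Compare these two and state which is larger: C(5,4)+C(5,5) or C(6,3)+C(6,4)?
C(6,3)+C(6,4)

Reasoning: First=6, Second=35.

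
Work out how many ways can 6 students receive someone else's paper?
265

Solution: Using D(n) = (n-1)[D(n-1) + D(n-2)]:
D(6) = (6-1) × [D(5) + D(4)]
      = 5 × [44 + 9]
      = 5 × 53
      = 265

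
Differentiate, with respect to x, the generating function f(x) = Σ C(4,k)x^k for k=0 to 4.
Σ k·C(4,k)x^(k-1) for k=1 to 4

Solution: Term-by-term differentiation gives Σ k·C(4,k)x^{k-1} for k=1 to 4.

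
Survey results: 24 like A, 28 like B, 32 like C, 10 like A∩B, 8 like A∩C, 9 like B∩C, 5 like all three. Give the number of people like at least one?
62
|A∪B∪C| = 24+28+32-10-8-9+5 = 62.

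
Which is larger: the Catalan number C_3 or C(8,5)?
C_3 = C(6,3)/(3+1) = 20/4 = 5; C(8,5) = 56.

Answer: C(8,5)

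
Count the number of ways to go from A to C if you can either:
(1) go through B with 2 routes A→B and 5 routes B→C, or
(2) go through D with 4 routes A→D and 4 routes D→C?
26

Route via B: 2×5=10. Route via D: 4×4=16. Total: 26.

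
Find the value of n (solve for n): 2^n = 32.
2^5 = 32, so n = 5.
Final answer: 5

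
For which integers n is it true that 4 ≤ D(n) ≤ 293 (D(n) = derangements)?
Using D(n) = (n−1)[D(n−1) + D(n−2)] with D(1)=0, D(2)=1: D(3)=2; D(4)=9; D(5)=44; D(6)=265; D(7)=1,854. So valid n = 4, 5, 6.

Answer: 4, 5, 6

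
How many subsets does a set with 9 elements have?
512
Each element can be included or excluded: 2^9 = 512.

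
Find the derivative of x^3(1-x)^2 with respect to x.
3x^2(1-x)^2 - 2x^3(1-x)^1
Product rule: 3x^{2}(1-x)^{2} + x^3·(-2)(1-x)^{1}.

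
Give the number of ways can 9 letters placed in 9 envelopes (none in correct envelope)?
Using D(n) = (n-1)[D(n-1) + D(n-2)]:
D(9) = (9-1) × [D(8) + D(7)]
      = 8 × [14833 + 1854]
      = 8 × 16687
      = 133,496

Answer: 133,496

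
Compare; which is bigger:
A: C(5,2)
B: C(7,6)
A

Working:
A=C(5,2)=10, B=C(7,6)=7.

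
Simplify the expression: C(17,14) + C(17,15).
816
By Pascal's identity: C(18,15) = 816.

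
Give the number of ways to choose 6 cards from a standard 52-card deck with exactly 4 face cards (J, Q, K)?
386,100

Solution: 12 face cards and 40 non-face cards: C(12,4) × C(40,2) = 495 × 780 = 386,100.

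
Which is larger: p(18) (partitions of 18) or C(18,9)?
Pentagonal recurrence p(n) = p(n−1) + p(n−2) − p(n−5) − p(n−7) + …: p(18) = p(17) + p(16) − p(13) − p(11) + p(6) + p(3) = 297 + 231 − 101 − 56 + 11 + 3 = 385; C(18,9) = 48,620.

Answer: C(18,9)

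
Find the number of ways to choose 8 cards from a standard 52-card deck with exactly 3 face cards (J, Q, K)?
144,761,760

Reasoning: 12 face cards and 40 non-face cards: C(12,3) × C(40,5) = 220 × 658,008 = 144,761,760.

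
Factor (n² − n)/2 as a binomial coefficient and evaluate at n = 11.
C(n,2); C(11,2) = 55

Solution: (n² − n)/2 = n(n−1)/2 = C(n,2). At n = 11: C(11,2) = 55.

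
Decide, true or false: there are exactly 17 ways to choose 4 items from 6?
C(6,4) = 15 ≠ 17.

Answer: False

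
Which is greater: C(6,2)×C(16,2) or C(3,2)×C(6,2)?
C(6,2)×C(16,2)

C(6,2)×C(16,2)=1,800, C(3,2)×C(6,2)=45.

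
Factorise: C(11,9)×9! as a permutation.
P(11,9)

Working:
C(11,9)×9! = [11!/(9!(2)!)]×9! = 11!/(2)! = P(11,9) = 19,958,400.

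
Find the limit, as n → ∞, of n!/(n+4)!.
n!/(n+4)! = 1/[(n+1)(n+2)···(n+4)] → 0 as n → ∞.
Final answer: 0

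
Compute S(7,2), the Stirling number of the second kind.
63

Using the Stirling recurrence: S(n,k) = k·S(n-1,k) + S(n-1,k-1)
S(7,2) = 2·S(6,2) + S(6,1)
         = 2·31 + 1
         = 62 + 1
         = 63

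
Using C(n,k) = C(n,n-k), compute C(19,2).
171

Solution: C(19,2) = C(19,17) = 171.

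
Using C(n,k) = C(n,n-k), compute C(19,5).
11,628

C(19,5) = C(19,14) = 11,628.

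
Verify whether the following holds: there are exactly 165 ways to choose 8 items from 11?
True

Working:
C(11,8) = 165.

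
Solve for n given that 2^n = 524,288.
19

Reasoning: 524,288 = 1,024 × 512 = 2^10 × 2^9 = 2^19, so n = 19.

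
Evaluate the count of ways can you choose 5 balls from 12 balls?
792
C(12,5) = 12! / (5! × (12-5)!)
         = 12! / (5! × 7!)
         = 792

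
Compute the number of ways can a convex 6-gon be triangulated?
14
Using the Catalan number formula: C_n = C(2n, n) / (n+1)
C_4 = C(8, 4) / (4+1)
     = 70 / 5
     = 14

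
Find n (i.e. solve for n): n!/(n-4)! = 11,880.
12

Reasoning: n!/(n-4)! = n×(n-1)×(n-2)×(n-3), a product of 4 consecutive integers ≈ (n−1.5)^4. 11,880^(1/4) + 1.5 ≈ 11.9; check n = 12: 12×11×10×9 = 11,880 ✓. So n = 12.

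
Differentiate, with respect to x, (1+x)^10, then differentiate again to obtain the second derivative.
90(1+x)^8

Solution: First derivative: 10(1+x)^{9}. Second derivative: 10·9·(1+x)^{8} = 90(1+x)^{8}.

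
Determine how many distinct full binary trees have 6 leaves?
Using the Catalan number formula: C_n = C(2n, n) / (n+1)
C_5 = C(10, 5) / (5+1)
     = 252 / 6
     = 42

Answer: 42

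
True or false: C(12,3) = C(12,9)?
True

Solution: C(12,3) = C(12,12-3) by the symmetry property; both equal 220.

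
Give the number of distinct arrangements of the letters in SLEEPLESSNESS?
Word has 13 letters (S=5, L=2, E=4, P=1, N=1). Arrangements: 13!/Π(k!) = 1,081,080.

Answer: 1,081,080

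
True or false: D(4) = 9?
Derangements of 4 elements: D(4) = (4-1)·[D(3) + D(2)] = 3·[2 + 1] = 9.
Final answer: True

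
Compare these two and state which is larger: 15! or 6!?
15!

Reasoning: 15!=1,307,674,368,000, 6!=720. 15! > 6!.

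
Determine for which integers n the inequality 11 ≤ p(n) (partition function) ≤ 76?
Tabulating p(n) via p(n) = p(n−1) + p(n−2) − p(n−5) − p(n−7) + …: p(5)=7; p(6)=11; p(7)=15; p(8)=22; p(9)=30; p(10)=42; p(11)=56; p(12)=77. So valid n = 6, 7, 8, 9, 10, 11.
Final answer: 6, 7, 8, 9, 10, 11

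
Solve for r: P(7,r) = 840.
P(7,r) = 7·6·…·(7−r+1), a product of r factors. Multiplying down from 7: 7 = 7; 7·6 = 42; 7·6·5 = 210; 7·6·5·4 = 840 ✓ (4 factors). So r = 4.
Final answer: 4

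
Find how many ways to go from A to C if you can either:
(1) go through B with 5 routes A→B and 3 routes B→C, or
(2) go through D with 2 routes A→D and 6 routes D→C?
27

Explanation: Route via B: 5×3=15. Route via D: 2×6=12. Total: 27.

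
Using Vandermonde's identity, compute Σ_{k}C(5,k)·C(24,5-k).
118,755

Solution: = C(5+24,5) = C(29,5) = 118,755.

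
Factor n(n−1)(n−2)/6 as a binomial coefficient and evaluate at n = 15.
n(n−1)(n−2)/6 = n!/(3!(n−3)!) = C(n,3). At n = 15: C(15,3) = 455.

Answer: C(n,3); C(15,3) = 455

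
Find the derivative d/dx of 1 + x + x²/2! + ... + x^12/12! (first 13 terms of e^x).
Differentiating term by term gives the first 12 terms of e^x.

Answer: 1 + x + x²/2! + ... + x^11/11!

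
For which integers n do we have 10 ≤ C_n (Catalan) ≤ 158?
C_3=5; C_4=14; C_5=42; C_6=132; C_7=429. So valid n = 4, 5, 6.

Answer: 4, 5, 6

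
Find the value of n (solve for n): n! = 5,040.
7

Explanation: n! is strictly increasing. 5! = 120, 6! = 720, 7! = 5,040 ✓. So n = 7.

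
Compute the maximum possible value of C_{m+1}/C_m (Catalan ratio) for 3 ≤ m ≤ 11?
46/13

Explanation: C_{m+1}/C_m = 2(2m+1)/(m+2), which increases with m. Maximum at m = 11: 2·23/13 = 46/13.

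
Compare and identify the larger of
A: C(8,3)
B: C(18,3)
B

Reasoning: A=C(8,3)=56, B=C(18,3)=816.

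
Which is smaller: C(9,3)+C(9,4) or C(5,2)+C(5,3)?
C(5,2)+C(5,3)

Reasoning: First=210, Second=20.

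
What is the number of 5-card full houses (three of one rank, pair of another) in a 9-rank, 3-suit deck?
216

Working:
Triple rank: 9. Triple suits: C(3,3)=1. Pair rank: 8. Pair suits: C(3,2)=3. Total: 216.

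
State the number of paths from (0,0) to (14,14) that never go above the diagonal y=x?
2,674,440

Explanation: Counted by the Catalan number C_14: C_14 = C(28,14)/(14+1) = 40,116,600/15 = 2,674,440.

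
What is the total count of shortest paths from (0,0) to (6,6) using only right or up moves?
924

Working:
Choose 6 rights from 12 moves: C(12,6) = 924.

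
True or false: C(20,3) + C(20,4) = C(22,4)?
False

Explanation: Pascal's identity gives C(21,4) = 5,985, whereas C(22,4) = 7,315.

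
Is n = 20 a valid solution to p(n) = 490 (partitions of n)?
Pentagonal recurrence p(n) = p(n−1) + p(n−2) − p(n−5) − p(n−7) + …: p(20) = p(19) + p(18) − p(15) − p(13) + p(8) + p(5) = 490 + 385 − 176 − 101 + 22 + 7 = 627, which does not equal 490.

Answer: No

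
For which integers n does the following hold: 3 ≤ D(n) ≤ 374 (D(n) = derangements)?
4, 5, 6
Using D(n) = (n−1)[D(n−1) + D(n−2)] with D(1)=0, D(2)=1: D(3)=2; D(4)=9; D(5)=44; D(6)=265; D(7)=1,854. So valid n = 4, 5, 6.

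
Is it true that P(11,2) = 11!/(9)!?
True

Solution: Permutation formula P(n,k) = n!/(n-k)!: 11!/9! = 39,916,800/362,880 = 110 = P(11,2). The statement holds.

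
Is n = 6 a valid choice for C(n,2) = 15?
Yes

Working:
C(6,2) = 6·5/2! = 30/2 = 15, which equals 15.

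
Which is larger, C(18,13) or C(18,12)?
C(18,12)

Reasoning: C(18,13)=8,568, C(18,12)=18,564.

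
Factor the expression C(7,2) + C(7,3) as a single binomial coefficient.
C(8,3)

Solution: By Pascal's identity: C(7,2) + C(7,3) = C(8,3) = 56.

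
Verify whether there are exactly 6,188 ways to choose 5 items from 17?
True

C(17,5) = 6,188.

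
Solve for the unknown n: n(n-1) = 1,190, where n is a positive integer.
n² − n − 1,190 = 0, so n = (1 ± √(1 + 4·1,190))/2 = (1 ± √4,761)/2 = (1 ± 69)/2, i.e. n = 35 or n = -34. Taking the positive root, n = 35 (check: 35×34 = 1,190).

Answer: 35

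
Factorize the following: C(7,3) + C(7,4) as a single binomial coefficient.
By Pascal's identity: C(7,3) + C(7,4) = C(8,4) = 70.

Answer: C(8,4)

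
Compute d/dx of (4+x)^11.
11(4+x)^10

Working:
Using the power rule: d/dx (4+x)^11 = 11(4+x)^{10}.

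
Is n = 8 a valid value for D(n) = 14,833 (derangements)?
Yes

Explanation: D(8) = (8-1)·[D(7) + D(6)] = 7·[1,854 + 265] = 14,833, which equals 14,833.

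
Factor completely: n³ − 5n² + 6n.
n(n − 2)(n − 3)

Reasoning: n³ − 5n² + 6n = n(n² − 5n + 6) = n(n − 2)(n − 3).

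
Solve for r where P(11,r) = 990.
3

Solution: P(11,r) = 11·10·…·(11−r+1), a product of r factors. Multiplying down from 11: 11 = 11; 11·10 = 110; 11·10·9 = 990 ✓ (3 factors). So r = 3.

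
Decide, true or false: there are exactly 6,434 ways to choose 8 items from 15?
False

Solution: C(15,8) = 6,435 ≠ 6434.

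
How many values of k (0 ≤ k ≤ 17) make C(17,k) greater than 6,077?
8

Explanation: Row 17 is unimodal and symmetric about k=17/2. C(17,4)=2,380 ≤ 6,077; C(17,5)=6,188 > 6,077; by symmetry C(17,k) > 6,077 for k = 5..12. That's 12 - 5 + 1 = 8 values.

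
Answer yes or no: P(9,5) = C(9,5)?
No

Reasoning: P(9,5) = 15,120 but C(9,5) = 126; they differ by a factor of 5! = 120, so the statement does not hold.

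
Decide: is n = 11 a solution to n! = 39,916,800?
Yes

Solution: 11! = 11·10! = 11·3,628,800 = 39,916,800, which equals 39,916,800.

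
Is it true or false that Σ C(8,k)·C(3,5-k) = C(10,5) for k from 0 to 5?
False

Working:
Vandermonde's identity gives C(11,5) = 462; RHS C(10,5) = 252.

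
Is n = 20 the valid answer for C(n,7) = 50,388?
No

Working:
C(20,7) = 20·19·18·17·16·15·14/7! = 390,700,800/5,040 = 77,520, which does not equal 50,388.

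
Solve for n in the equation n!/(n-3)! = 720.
n!/(n-3)! = n×(n-1)×(n-2), a product of 3 consecutive integers ≈ (n−1)^3. 720^(1/3) + 1 ≈ 10.0; check n = 10: 10×9×8 = 720 ✓. So n = 10.

Answer: 10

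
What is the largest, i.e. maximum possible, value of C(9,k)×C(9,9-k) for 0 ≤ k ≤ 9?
C(9,k)·C(9,9-k) = C(9,k)², maximised at the centre k = 4: C(9,4)² = 15,876.

Answer: 15,876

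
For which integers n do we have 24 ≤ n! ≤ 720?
4, 5, 6
n! is strictly increasing; 4! = 24 and 6! = 720, so valid n = 4, 5, 6.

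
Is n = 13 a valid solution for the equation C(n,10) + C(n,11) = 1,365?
No
C(13,10) + C(13,11) = 286 + 78 = 364, which does not equal 1,365.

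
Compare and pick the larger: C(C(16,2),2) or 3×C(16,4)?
C(C(16,2),2)

Explanation: C(C(16,2),2)=7,140, 3×C(16,4)=5,460.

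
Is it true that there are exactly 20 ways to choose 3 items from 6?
C(6,3) = 20.
Final answer: True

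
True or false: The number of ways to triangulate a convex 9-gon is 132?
Triangulations of a convex 9-gon are counted by the Catalan number C_7: C_7 = C(14,7)/(7+1) = 3,432/8 = 429.

Answer: False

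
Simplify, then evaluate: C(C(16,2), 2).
7,140
C(16,2) = 120, then C(120, 2) = 7,140.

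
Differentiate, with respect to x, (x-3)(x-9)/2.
d/dx[(x-3)(x-9)] = (x-9) + (x-3) = 2x - 12. Dividing by 2 gives (2x - 12)/2.

Answer: (2x - 12)/2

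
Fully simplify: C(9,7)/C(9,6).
3/7

Working:
C(n,k+1)/C(n,k) = (n−k)/(k+1). Here (9−6)/(6+1) = 3/7 = 3/7.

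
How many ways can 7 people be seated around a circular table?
Circular arrangements: (7-1)! = 720.

Answer: 720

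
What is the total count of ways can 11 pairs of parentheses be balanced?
58,786

Explanation: Using the Catalan number formula: C_n = C(2n, n) / (n+1)
C_11 = C(22, 11) / (11+1)
     = 705432 / 12
     = 58,786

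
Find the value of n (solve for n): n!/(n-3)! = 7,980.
n!/(n-3)! = n×(n-1)×(n-2), a product of 3 consecutive integers ≈ (n−1)^3. 7,980^(1/3) + 1 ≈ 21.0; check n = 21: 21×20×19 = 7,980 ✓. So n = 21.

Answer: 21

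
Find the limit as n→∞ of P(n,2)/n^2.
1

P(n,2) = n(n-1) ≈ n^2 for large n. Limit = 1.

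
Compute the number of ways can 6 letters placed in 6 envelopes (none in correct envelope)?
265

Solution: Using D(n) = (n-1)[D(n-1) + D(n-2)]:
D(6) = (6-1) × [D(5) + D(4)]
      = 5 × [44 + 9]
      = 5 × 53
      = 265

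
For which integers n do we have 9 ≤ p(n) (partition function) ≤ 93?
Tabulating p(n) via p(n) = p(n−1) + p(n−2) − p(n−5) − p(n−7) + …: p(5)=7; p(6)=11; p(7)=15; p(8)=22; p(9)=30; p(10)=42; p(11)=56; p(12)=77; p(13)=101. So valid n = 6, 7, 8, 9, 10, 11, 12.
Final answer: 6, 7, 8, 9, 10, 11, 12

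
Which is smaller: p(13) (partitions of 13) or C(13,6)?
p(13)

Pentagonal recurrence p(n) = p(n−1) + p(n−2) − p(n−5) − p(n−7) + …: p(13) = p(12) + p(11) − p(8) − p(6) + p(1) = 77 + 56 − 22 − 11 + 1 = 101; C(13,6) = 1,716.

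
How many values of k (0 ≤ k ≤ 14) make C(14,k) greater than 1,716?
5

Reasoning: Row 14 is unimodal and symmetric about k=14/2. C(14,4)=1,001 ≤ 1,716; C(14,5)=2,002 > 1,716; by symmetry C(14,k) > 1,716 for k = 5..9. That's 9 - 5 + 1 = 5 values.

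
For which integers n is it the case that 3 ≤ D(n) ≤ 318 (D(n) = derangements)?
4, 5, 6

Solution: Using D(n) = (n−1)[D(n−1) + D(n−2)] with D(1)=0, D(2)=1: D(3)=2; D(4)=9; D(5)=44; D(6)=265; D(7)=1,854. So valid n = 4, 5, 6.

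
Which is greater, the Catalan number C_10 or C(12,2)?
C_10

Reasoning: C_10 = C(20,10)/(10+1) = 184,756/11 = 16,796; C(12,2) = 66.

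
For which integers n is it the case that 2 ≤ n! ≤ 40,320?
2, 3, 4, 5, 6, 7, 8

Working:
n! is strictly increasing; 2! = 2 and 8! = 40,320, so valid n = 2, 3, 4, 5, 6, 7, 8.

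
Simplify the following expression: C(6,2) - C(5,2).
5
C(6,2) - C(5,2) = C(5,1) = 5.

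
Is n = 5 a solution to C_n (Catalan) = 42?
Yes

C_5 = C(10,5)/(5+1) = 252/6 = 42, which equals 42.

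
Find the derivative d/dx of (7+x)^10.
10(7+x)^9

Solution: Using the power rule: d/dx (7+x)^10 = 10(7+x)^{9}.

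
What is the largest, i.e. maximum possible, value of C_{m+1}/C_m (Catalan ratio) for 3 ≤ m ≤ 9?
C_{m+1}/C_m = 2(2m+1)/(m+2), which increases with m. Maximum at m = 9: 2·19/11 = 38/11.

Answer: 38/11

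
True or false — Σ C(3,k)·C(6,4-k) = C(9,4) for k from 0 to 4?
True

Explanation: Vandermonde's identity gives C(9,4) = 126; RHS C(9,4) = 126.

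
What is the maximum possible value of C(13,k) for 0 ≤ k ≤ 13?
1,716

Reasoning: Maximum at k = 6 or k = 7: C(13,6) = 1,716.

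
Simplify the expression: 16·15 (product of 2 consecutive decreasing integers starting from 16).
240

Explanation: This is P(16,2) = 16!/(14)! = 240.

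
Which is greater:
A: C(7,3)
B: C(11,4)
A=C(7,3)=35, B=C(11,4)=330.
Final answer: B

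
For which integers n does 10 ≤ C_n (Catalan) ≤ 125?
C_3=5; C_4=14; C_5=42; C_6=132. So valid n = 4, 5.

Answer: 4, 5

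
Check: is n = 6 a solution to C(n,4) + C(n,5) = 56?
No
C(6,4) + C(6,5) = 15 + 6 = 21, which does not equal 56.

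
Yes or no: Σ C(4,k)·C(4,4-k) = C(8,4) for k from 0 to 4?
Vandermonde's identity gives C(8,4) = 70; RHS C(8,4) = 70.
Final answer: Yes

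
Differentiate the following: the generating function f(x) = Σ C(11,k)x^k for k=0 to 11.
Σ k·C(11,k)x^(k-1) for k=1 to 11

Working:
Term-by-term differentiation gives Σ k·C(11,k)x^{k-1} for k=1 to 11.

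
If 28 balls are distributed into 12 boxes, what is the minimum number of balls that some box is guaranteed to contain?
Pigeonhole: ⌈28/12⌉ = 3.

Answer: 3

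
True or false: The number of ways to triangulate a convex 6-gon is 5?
Triangulations of a convex 6-gon are counted by the Catalan number C_4: C_4 = C(8,4)/(4+1) = 70/5 = 14.
Final answer: False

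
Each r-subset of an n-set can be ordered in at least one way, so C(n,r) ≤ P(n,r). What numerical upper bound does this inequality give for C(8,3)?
336

Working:
P(8,3) = 8·7·6 = 336, so C(8,3) ≤ 336. (The bound is loose by a factor of 3! = 6: C(8,3) = 336/6 = 56.)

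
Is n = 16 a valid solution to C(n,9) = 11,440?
Yes

Explanation: C(16,9) = 16·15·14·13·12·11·10·9·8/9! = 4,151,347,200/362,880 = 11,440, which equals 11,440.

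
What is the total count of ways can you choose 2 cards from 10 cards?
45

Solution: C(10,2) = 10! / (2! × (10-2)!)
         = 10! / (2! × 8!)
         = 45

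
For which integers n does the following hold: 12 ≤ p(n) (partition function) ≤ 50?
7, 8, 9, 10

Solution: Tabulating p(n) via p(n) = p(n−1) + p(n−2) − p(n−5) − p(n−7) + …: p(6)=11; p(7)=15; p(8)=22; p(9)=30; p(10)=42; p(11)=56. So valid n = 7, 8, 9, 10.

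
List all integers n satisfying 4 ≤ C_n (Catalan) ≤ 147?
3, 4, 5, 6

Explanation: C_2=2; C_3=5; C_4=14; C_5=42; C_6=132; C_7=429. So valid n = 3, 4, 5, 6.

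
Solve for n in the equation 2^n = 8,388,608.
23

8,388,608 = 1,024 × 1,024 × 8 = 2^10 × 2^10 × 2^3 = 2^23, so n = 23.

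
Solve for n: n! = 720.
n! is strictly increasing. 4! = 24, 5! = 120, 6! = 720 ✓. So n = 6.
Final answer: 6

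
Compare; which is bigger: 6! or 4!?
6!

Working:
6!=720, 4!=24. 6! > 4!.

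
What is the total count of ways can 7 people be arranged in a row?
5,040

Reasoning: Arrangements of 7 distinct objects: 7! = 5,040.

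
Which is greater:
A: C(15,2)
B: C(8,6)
A
A=C(15,2)=105, B=C(8,6)=28.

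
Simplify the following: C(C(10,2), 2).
990

Reasoning: C(10,2) = 45, then C(45, 2) = 990.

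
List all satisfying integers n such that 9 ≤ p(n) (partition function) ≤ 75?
6, 7, 8, 9, 10, 11

Explanation: Tabulating p(n) via p(n) = p(n−1) + p(n−2) − p(n−5) − p(n−7) + …: p(5)=7; p(6)=11; p(7)=15; p(8)=22; p(9)=30; p(10)=42; p(11)=56; p(12)=77. So valid n = 6, 7, 8, 9, 10, 11.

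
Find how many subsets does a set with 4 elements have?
16
Each element can be included or excluded: 2^4 = 16.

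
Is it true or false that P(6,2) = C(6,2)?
False
P(6,2) = 30 but C(6,2) = 15; they differ by a factor of 2! = 2, so the statement does not hold.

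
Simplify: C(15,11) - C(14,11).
C(15,11) - C(14,11) = C(14,10) = 1,001.

Answer: 1,001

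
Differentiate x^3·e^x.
(3x^2 + x^3)e^x

Working:
Product rule: d/dx[x^3]·e^x + x^3·d/dx[e^x] = 3x^{2}e^x + x^3e^x.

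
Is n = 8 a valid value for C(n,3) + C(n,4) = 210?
No

Working:
C(8,3) + C(8,4) = 56 + 70 = 126, which does not equal 210.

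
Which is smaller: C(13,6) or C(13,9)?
C(13,9)

Working:
C(13,6)=1,716, C(13,9)=715.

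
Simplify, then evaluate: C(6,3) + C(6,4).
35

Explanation: By Pascal's identity: C(7,4) = 35.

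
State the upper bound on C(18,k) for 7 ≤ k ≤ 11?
48,620

Solution: C(18,k) is maximised at the centre of the row: C(18,9) = 48,620.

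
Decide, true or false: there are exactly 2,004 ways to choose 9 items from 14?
False

Reasoning: C(14,9) = 2,002 ≠ 2004.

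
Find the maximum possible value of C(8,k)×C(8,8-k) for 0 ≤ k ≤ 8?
4,900
C(8,k)·C(8,8-k) = C(8,k)², maximised at the centre k = 4: C(8,4)² = 4,900.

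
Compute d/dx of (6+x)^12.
12(6+x)^11

Working:
Using the power rule: d/dx (6+x)^12 = 12(6+x)^{11}.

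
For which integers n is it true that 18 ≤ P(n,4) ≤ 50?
4

Explanation: P(3,4)=0; P(4,4)=24; P(5,4)=120. So valid n = 4.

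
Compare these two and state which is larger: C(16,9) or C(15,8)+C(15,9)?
Equal

Working:
By Pascal's identity: C(16,9) = C(15,8)+C(15,9) = 11,440. Equal.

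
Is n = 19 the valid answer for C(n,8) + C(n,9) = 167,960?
Yes

Explanation: C(19,8) + C(19,9) = 75,582 + 92,378 = 167,960, which equals 167,960.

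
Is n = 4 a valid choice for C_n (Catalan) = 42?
No

Reasoning: C_4 = C(8,4)/(4+1) = 70/5 = 14, which does not equal 42.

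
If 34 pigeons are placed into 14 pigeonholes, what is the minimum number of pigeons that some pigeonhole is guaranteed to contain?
Pigeonhole: ⌈34/14⌉ = 3.
Final answer: 3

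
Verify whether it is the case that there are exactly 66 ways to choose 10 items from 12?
True

Working:
C(12,10) = 66.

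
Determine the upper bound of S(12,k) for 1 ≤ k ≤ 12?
1,379,400

Explanation: Row S(12,k) for k = 1..12 (via S(n,k) = k·S(n−1,k) + S(n−1,k−1)): 1, 2,047, 86,526, 611,501, 1,379,400, 1,323,652, 627,396, 159,027, 22,275, 1,705, 66, 1. The row is unimodal; maximum at k = 5: 1,379,400.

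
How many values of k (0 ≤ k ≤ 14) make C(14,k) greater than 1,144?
Row 14 is unimodal and symmetric about k=14/2. C(14,4)=1,001 ≤ 1,144; C(14,5)=2,002 > 1,144; by symmetry C(14,k) > 1,144 for k = 5..9. That's 9 - 5 + 1 = 5 values.
Final answer: 5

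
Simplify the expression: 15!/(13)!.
210

Explanation: This equals 15×14 = 210.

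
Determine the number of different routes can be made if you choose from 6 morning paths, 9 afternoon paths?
54

Reasoning: By the multiplication principle: 6 × 9 = 54.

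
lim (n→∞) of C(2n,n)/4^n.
0

Working:
C(2n,n) ~ 4^n/√(πn), so C(2n,n)/4^n ~ 1/√(πn) → 0.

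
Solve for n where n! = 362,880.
9

Reasoning: n! is strictly increasing. 7! = 5,040, 8! = 40,320, 9! = 362,880 ✓. So n = 9.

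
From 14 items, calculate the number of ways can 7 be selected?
C(14,7) = 14! / (7! × (14-7)!)
         = 14! / (7! × 7!)
         = 3,432
Final answer: 3,432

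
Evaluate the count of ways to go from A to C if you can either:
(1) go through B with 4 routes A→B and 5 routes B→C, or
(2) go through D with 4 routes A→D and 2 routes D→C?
28

Working:
Route via B: 4×5=20. Route via D: 4×2=8. Total: 28.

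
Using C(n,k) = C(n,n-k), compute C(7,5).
C(7,5) = C(7,2) = 21.
Final answer: 21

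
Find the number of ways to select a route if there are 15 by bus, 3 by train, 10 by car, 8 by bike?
36
By the addition principle: 15 + 3 + 10 + 8 = 36.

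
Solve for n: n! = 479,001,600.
12
n! is strictly increasing. 10! = 3,628,800, 11! = 39,916,800, 12! = 479,001,600 ✓. So n = 12.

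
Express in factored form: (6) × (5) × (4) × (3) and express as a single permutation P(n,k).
Product of 4 consecutive descending integers starting at 6: P(6,4) = 6!/2! = 360.
Final answer: P(6,4) = 6!/(2)!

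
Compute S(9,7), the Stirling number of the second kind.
462

Using the Stirling recurrence: S(n,k) = k·S(n-1,k) + S(n-1,k-1)
S(9,7) = 7·S(8,7) + S(8,6)
         = 7·28 + 266
         = 196 + 266
         = 462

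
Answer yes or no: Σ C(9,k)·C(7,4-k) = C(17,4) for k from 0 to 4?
No

Explanation: Vandermonde's identity gives C(16,4) = 1,820; RHS C(17,4) = 2,380.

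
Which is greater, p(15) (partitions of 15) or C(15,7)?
C(15,7)

Working:
Pentagonal recurrence p(n) = p(n−1) + p(n−2) − p(n−5) − p(n−7) + …: p(15) = p(14) + p(13) − p(10) − p(8) + p(3) + p(0) = 135 + 101 − 42 − 22 + 3 + 1 = 176; C(15,7) = 6,435.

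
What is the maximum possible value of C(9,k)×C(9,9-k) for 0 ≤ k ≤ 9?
C(9,k)·C(9,9-k) = C(9,k)², maximised at the centre k = 4: C(9,4)² = 15,876.
Final answer: 15,876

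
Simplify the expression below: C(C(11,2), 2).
1,485

Explanation: C(11,2) = 55, then C(55, 2) = 1,485.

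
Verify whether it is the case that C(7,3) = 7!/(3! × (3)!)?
False

The correct denominator is 3!×4!, giving C(7,3) = 35; the stated RHS is 7!/(3!×3!) = 140 ≠ 35, so the statement does not hold.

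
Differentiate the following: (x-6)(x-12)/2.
(2x - 18)/2

Reasoning: d/dx[(x-6)(x-12)] = (x-12) + (x-6) = 2x - 18. Dividing by 2 gives (2x - 18)/2.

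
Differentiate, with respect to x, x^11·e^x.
Product rule: d/dx[x^11]·e^x + x^11·d/dx[e^x] = 11x^{10}e^x + x^11e^x.
Final answer: (11x^10 + x^11)e^x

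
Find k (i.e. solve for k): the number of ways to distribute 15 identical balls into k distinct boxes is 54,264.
Stars and bars: the count is C(15+k−1, k−1), increasing in k. k=5: C(19,4) = 3,876, k=6: C(20,5) = 15,504, k=7: C(21,6) = 54,264 ✓. So k = 7.
Final answer: 7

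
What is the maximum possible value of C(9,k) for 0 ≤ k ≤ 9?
126

Maximum at k = 4 or k = 5: C(9,4) = 126.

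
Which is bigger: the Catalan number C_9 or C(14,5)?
C_9 = C(18,9)/(9+1) = 48,620/10 = 4,862; C(14,5) = 2,002.
Final answer: C_9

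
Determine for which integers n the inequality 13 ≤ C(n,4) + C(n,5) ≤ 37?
6
C(5,4)+C(5,5)=6; C(6,4)+C(6,5)=21; C(7,4)+C(7,5)=56. So valid n = 6.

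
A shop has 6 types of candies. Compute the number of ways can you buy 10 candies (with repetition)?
Stars and bars: C(10+6-1, 10) = C(15, 10) = 3,003.
Final answer: 3,003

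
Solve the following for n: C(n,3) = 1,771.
23

Reasoning: C(n,3) = n(n−1)(n−2)/3! is increasing in n, and n(n−1)(n−2) = 3!·1,771 = 10,626 ≈ (n−1)^3 gives n ≈ 23.0. Check: C(21,3) = 1,330, C(22,3) = 1,540, C(23,3) = 1,771 ✓. So n = 23.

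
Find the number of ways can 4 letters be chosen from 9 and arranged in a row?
3,024

P(9,4) = 9!/(9-4)! = 3,024.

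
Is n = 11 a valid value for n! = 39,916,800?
Yes

Explanation: 11! = 11·10! = 11·3,628,800 = 39,916,800, which equals 39,916,800.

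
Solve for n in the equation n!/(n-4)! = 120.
5
n!/(n-4)! = n×(n-1)×(n-2)×(n-3), a product of 4 consecutive integers ≈ (n−1.5)^4. 120^(1/4) + 1.5 ≈ 4.8; check n = 5: 5×4×3×2 = 120 ✓. So n = 5.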